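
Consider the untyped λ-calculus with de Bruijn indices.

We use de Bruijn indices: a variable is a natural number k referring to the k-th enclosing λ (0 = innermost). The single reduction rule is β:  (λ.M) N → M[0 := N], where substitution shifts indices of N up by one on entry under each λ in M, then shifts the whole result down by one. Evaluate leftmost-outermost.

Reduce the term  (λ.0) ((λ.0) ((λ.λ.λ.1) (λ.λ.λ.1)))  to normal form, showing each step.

  start: (λ.0) ((λ.0) ((λ.λ.λ.1) (λ.λ.λ.1)))
  [1] (λ.0) ((λ.λ.λ.1) (λ.λ.λ.1))
  [2] (λ.λ.λ.1) (λ.λ.λ.1)
  [3] λ.λ.1

Answer: normal form = λ.λ.1  (in 3 steps)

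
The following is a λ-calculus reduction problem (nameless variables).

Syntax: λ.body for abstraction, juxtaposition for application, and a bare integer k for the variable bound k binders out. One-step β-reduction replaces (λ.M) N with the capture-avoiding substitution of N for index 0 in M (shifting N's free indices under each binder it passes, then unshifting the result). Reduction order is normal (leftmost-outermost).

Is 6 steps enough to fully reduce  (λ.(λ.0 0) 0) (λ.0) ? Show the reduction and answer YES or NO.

Answer: YES — reaches normal form λ.0 in 3 ≤ 6 steps

Reduction:
  start: (λ.(λ.0 0) 0) (λ.0)
  [1] (λ.0 0) (λ.0)
  [2] (λ.0) (λ.0)
  [3] λ.0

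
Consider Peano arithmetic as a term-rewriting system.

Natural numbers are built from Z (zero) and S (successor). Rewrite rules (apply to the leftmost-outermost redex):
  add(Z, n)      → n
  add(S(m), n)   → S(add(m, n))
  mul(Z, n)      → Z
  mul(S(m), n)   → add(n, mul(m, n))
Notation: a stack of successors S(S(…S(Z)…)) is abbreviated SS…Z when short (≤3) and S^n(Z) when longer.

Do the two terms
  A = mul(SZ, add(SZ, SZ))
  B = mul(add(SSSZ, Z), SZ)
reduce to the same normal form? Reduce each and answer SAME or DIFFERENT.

Answer: DIFFERENT — A ⇓ SSZ, B ⇓ SSSZ

Derivation:
Term A:
  start: mul(SZ, add(SZ, SZ))
  step 1: add(add(SZ, SZ), mul(Z, add(SZ, SZ)))
  step 2: add(S(add(Z, SZ)), mul(Z, add(SZ, SZ)))
  step 3: S(add(add(Z, SZ), mul(Z, add(SZ, SZ))))
  step 4: S(add(SZ, mul(Z, add(SZ, SZ))))
  step 5: S(S(add(Z, mul(Z, add(SZ, SZ)))))
  step 6: S(S(mul(Z, add(SZ, SZ))))
  step 7: SSZ

Term B:
  start: mul(add(SSSZ, Z), SZ)
  step 1: mul(S(add(SSZ, Z)), SZ)
  step 2: add(SZ, mul(add(SSZ, Z), SZ))
  step 3: S(add(Z, mul(add(SSZ, Z), SZ)))
  step 4: S(mul(add(SSZ, Z), SZ))
  step 5: S(mul(S(add(SZ, Z)), SZ))
  step 6: S(add(SZ, mul(add(SZ, Z), SZ)))
  step 7: S(S(add(Z, mul(add(SZ, Z), SZ))))
  step 8: S(S(mul(add(SZ, Z), SZ)))
  step 9: S(S(mul(S(add(Z, Z)), SZ)))
  step 10: S(S(add(SZ, mul(add(Z, Z), SZ))))
  step 11: S(S(S(add(Z, mul(add(Z, Z), SZ)))))
  step 12: S(S(S(mul(add(Z, Z), SZ))))
  step 13: S(S(S(mul(Z, SZ))))
  step 14: SSSZ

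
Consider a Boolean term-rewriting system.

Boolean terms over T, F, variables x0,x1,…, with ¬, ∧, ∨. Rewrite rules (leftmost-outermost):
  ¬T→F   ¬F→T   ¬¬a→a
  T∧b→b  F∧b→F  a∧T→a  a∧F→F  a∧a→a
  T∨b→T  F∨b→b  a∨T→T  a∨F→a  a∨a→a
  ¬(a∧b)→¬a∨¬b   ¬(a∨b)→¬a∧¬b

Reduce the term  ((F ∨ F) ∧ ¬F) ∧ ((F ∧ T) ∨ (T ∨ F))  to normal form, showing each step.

Answer: normal form = F  (in 3 steps)

Reduction:
  start: ((F ∨ F) ∧ ¬F) ∧ ((F ∧ T) ∨ (T ∨ F))
  [1] (F ∧ ¬F) ∧ ((F ∧ T) ∨ (T ∨ F))
  [2] F ∧ ((F ∧ T) ∨ (T ∨ F))
  [3] F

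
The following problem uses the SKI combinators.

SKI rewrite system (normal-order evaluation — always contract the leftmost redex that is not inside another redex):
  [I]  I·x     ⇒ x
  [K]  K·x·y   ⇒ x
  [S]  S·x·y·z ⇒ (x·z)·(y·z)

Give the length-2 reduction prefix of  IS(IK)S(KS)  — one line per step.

  start: IS(IK)S(KS)
  step 1: S(IK)S(KS)
  step 2: IK(KS)(S(KS))

Answer: after 2 steps: IK(KS)(S(KS))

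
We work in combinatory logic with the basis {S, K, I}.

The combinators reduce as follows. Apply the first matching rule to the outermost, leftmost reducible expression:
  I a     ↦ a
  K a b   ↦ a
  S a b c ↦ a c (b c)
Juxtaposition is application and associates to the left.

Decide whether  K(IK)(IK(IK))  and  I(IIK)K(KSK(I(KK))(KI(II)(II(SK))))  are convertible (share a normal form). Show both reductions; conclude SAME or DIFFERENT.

Term A:
  start: K(IK)(IK(IK))
  →1  IK
  →2  K

Term B:
  start: I(IIK)K(KSK(I(KK))(KI(II)(II(SK))))
  →1  IIKK(KSK(I(KK))(KI(II)(II(SK))))
  →2  IKK(KSK(I(KK))(KI(II)(II(SK))))
  →3  KK(KSK(I(KK))(KI(II)(II(SK))))
  →4  K

Answer: SAME — A ⇓ K, B ⇓ K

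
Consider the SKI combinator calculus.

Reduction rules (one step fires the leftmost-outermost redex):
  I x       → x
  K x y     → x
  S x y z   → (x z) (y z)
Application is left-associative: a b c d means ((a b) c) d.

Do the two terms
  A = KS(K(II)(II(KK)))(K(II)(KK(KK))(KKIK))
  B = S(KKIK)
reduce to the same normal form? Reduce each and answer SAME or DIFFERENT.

Answer: SAME — A ⇓ S(KK), B ⇓ S(KK)

Working:
Term A:
  start: KS(K(II)(II(KK)))(K(II)(KK(KK))(KKIK))
  [1] S(K(II)(KK(KK))(KKIK))
  [2] S(II(KKIK))
  [3] S(I(KKIK))
  [4] S(KKIK)
  [5] S(KK)

Term B:
  start: S(KKIK)
  [1] S(KK)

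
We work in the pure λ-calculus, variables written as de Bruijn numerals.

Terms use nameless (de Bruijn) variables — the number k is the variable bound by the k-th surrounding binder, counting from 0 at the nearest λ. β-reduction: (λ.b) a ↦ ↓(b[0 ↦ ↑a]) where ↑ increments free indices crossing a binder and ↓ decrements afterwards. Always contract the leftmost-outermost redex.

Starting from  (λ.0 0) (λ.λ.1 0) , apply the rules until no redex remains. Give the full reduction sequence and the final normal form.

Answer: normal form = λ.λ.1 0  (in 3 steps)

Derivation:
  start: (λ.0 0) (λ.λ.1 0)
  →1  (λ.λ.1 0) (λ.λ.1 0)
  →2  λ.(λ.λ.1 0) 0
  →3  λ.λ.1 0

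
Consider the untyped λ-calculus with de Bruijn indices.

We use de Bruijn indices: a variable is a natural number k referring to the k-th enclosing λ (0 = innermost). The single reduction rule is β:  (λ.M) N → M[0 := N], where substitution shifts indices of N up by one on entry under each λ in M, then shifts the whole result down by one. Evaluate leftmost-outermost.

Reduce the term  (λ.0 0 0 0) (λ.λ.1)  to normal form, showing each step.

Answer: normal form = λ.λ.λ.1  (in 4 steps)

Working:
  start: (λ.0 0 0 0) (λ.λ.1)
  step 1: (λ.λ.1) (λ.λ.1) (λ.λ.1) (λ.λ.1)
  step 2: (λ.λ.λ.1) (λ.λ.1) (λ.λ.1)
  step 3: (λ.λ.1) (λ.λ.1)
  step 4: λ.λ.λ.1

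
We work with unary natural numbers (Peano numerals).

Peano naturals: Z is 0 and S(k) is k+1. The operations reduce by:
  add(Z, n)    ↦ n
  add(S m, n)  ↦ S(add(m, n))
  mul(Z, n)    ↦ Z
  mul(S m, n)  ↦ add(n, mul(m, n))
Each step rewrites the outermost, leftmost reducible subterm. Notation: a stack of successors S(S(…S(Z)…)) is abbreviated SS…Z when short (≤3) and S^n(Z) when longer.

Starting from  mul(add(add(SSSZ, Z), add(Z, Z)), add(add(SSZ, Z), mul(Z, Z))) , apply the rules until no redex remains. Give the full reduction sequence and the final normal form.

  start: mul(add(add(SSSZ, Z), add(Z, Z)), add(add(SSZ, Z), mul(Z, Z)))
  [1] mul(add(S(add(SSZ, Z)), add(Z, Z)), add(add(SSZ, Z), mul(Z, Z)))
  [2] mul(S(add(add(SSZ, Z), add(Z, Z))), add(add(SSZ, Z), mul(Z, Z)))
  [3] add(add(add(SSZ, Z), mul(Z, Z)), mul(add(add(SSZ, Z), add(Z, Z)), add(add(SSZ, Z), mul(Z, Z))))
  [4] add(add(S(add(SZ, Z)), mul(Z, Z)), mul(add(add(SSZ, Z), add(Z, Z)), add(add(SSZ, Z), mul(Z, Z))))
  [5] add(S(add(add(SZ, Z), mul(Z, Z))), mul(add(add(SSZ, Z), add(Z, Z)), add(add(SSZ, Z), mul(Z, Z))))
  [6] S(add(add(add(SZ, Z), mul(Z, Z)), mul(add(add(SSZ, Z), add(Z, Z)), add(add(SSZ, Z), mul(Z, Z)))))
  [7] S(add(add(S(add(Z, Z)), mul(Z, Z)), mul(add(add(SSZ, Z), add(Z, Z)), add(add(SSZ, Z), mul(Z, Z)))))
  [8] S(add(S(add(add(Z, Z), mul(Z, Z))), mul(add(add(SSZ, Z), add(Z, Z)), add(add(SSZ, Z), mul(Z, Z)))))
  [9] S(S(add(add(add(Z, Z), mul(Z, Z)), mul(add(add(SSZ, Z), add(Z, Z)), add(add(SSZ, Z), mul(Z, Z))))))
  [10] S(S(add(add(Z, mul(Z, Z)), mul(add(add(SSZ, Z), add(Z, Z)), add(add(SSZ, Z), mul(Z, Z))))))
  [11] S(S(add(mul(Z, Z), mul(add(add(SSZ, Z), add(Z, Z)), add(add(SSZ, Z), mul(Z, Z))))))
  [12] S(S(add(Z, mul(add(add(SSZ, Z), add(Z, Z)), add(add(SSZ, Z), mul(Z, Z))))))
  [13] S(S(mul(add(add(SSZ, Z), add(Z, Z)), add(add(SSZ, Z), mul(Z, Z)))))
  [14] S(S(mul(add(S(add(SZ, Z)), add(Z, Z)), add(add(SSZ, Z), mul(Z, Z)))))
  [15] S(S(mul(S(add(add(SZ, Z), add(Z, Z))), add(add(SSZ, Z), mul(Z, Z)))))
  [16] S(S(add(add(add(SSZ, Z), mul(Z, Z)), mul(add(add(SZ, Z), add(Z, Z)), add(add(SSZ, Z), mul(Z, Z))))))
  [17] S(S(add(add(S(add(SZ, Z)), mul(Z, Z)), mul(add(add(SZ, Z), add(Z, Z)), add(add(SSZ, Z), mul(Z, Z))))))
  [18] S(S(add(S(add(add(SZ, Z), mul(Z, Z))), mul(add(add(SZ, Z), add(Z, Z)), add(add(SSZ, Z), mul(Z, Z))))))
  [19] S(S(S(add(add(add(SZ, Z), mul(Z, Z)), mul(add(add(SZ, Z), add(Z, Z)), add(add(SSZ, Z), mul(Z, Z)))))))
  [20] S(S(S(add(add(S(add(Z, Z)), mul(Z, Z)), mul(add(add(SZ, Z), add(Z, Z)), add(add(SSZ, Z), mul(Z, Z)))))))
  [21] S(S(S(add(S(add(add(Z, Z), mul(Z, Z))), mul(add(add(SZ, Z), add(Z, Z)), add(add(SSZ, Z), mul(Z, Z)))))))
  [22] S(S(S(S(add(add(add(Z, Z), mul(Z, Z)), mul(add(add(SZ, Z), add(Z, Z)), add(add(SSZ, Z), mul(Z, Z))))))))
  [23] S(S(S(S(add(add(Z, mul(Z, Z)), mul(add(add(SZ, Z), add(Z, Z)), add(add(SSZ, Z), mul(Z, Z))))))))
  [24] S(S(S(S(add(mul(Z, Z), mul(add(add(SZ, Z), add(Z, Z)), add(add(SSZ, Z), mul(Z, Z))))))))
  [25] S(S(S(S(add(Z, mul(add(add(SZ, Z), add(Z, Z)), add(add(SSZ, Z), mul(Z, Z))))))))
  [26] S(S(S(S(mul(add(add(SZ, Z), add(Z, Z)), add(add(SSZ, Z), mul(Z, Z)))))))
  [27] S(S(S(S(mul(add(S(add(Z, Z)), add(Z, Z)), add(add(SSZ, Z), mul(Z, Z)))))))
  [28] S(S(S(S(mul(S(add(add(Z, Z), add(Z, Z))), add(add(SSZ, Z), mul(Z, Z)))))))
  [29] S(S(S(S(add(add(add(SSZ, Z), mul(Z, Z)), mul(add(add(Z, Z), add(Z, Z)), add(add(SSZ, Z), mul(Z, Z))))))))
  [30] S(S(S(S(add(add(S(add(SZ, Z)), mul(Z, Z)), mul(add(add(Z, Z), add(Z, Z)), add(add(SSZ, Z), mul(Z, Z))))))))
  [31] S(S(S(S(add(S(add(add(SZ, Z), mul(Z, Z))), mul(add(add(Z, Z), add(Z, Z)), add(add(SSZ, Z), mul(Z, Z))))))))
  [32] S(S(S(S(S(add(add(add(SZ, Z), mul(Z, Z)), mul(add(add(Z, Z), add(Z, Z)), add(add(SSZ, Z), mul(Z, Z)))))))))
  [33] S(S(S(S(S(add(add(S(add(Z, Z)), mul(Z, Z)), mul(add(add(Z, Z), add(Z, Z)), add(add(SSZ, Z), mul(Z, Z)))))))))
  [34] S(S(S(S(S(add(S(add(add(Z, Z), mul(Z, Z))), mul(add(add(Z, Z), add(Z, Z)), add(add(SSZ, Z), mul(Z, Z)))))))))
  [35] S(S(S(S(S(S(add(add(add(Z, Z), mul(Z, Z)), mul(add(add(Z, Z), add(Z, Z)), add(add(SSZ, Z), mul(Z, Z))))))))))
  [36] S(S(S(S(S(S(add(add(Z, mul(Z, Z)), mul(add(add(Z, Z), add(Z, Z)), add(add(SSZ, Z), mul(Z, Z))))))))))
  [37] S(S(S(S(S(S(add(mul(Z, Z), mul(add(add(Z, Z), add(Z, Z)), add(add(SSZ, Z), mul(Z, Z))))))))))
  [38] S(S(S(S(S(S(add(Z, mul(add(add(Z, Z), add(Z, Z)), add(add(SSZ, Z), mul(Z, Z))))))))))
  [39] S(S(S(S(S(S(mul(add(add(Z, Z), add(Z, Z)), add(add(SSZ, Z), mul(Z, Z)))))))))
  [40] S(S(S(S(S(S(mul(add(Z, add(Z, Z)), add(add(SSZ, Z), mul(Z, Z)))))))))
  [41] S(S(S(S(S(S(mul(add(Z, Z), add(add(SSZ, Z), mul(Z, Z)))))))))
  [42] S(S(S(S(S(S(mul(Z, add(add(SSZ, Z), mul(Z, Z)))))))))
  [43] S^6(Z)

Answer: normal form = S^6(Z)  (in 43 steps)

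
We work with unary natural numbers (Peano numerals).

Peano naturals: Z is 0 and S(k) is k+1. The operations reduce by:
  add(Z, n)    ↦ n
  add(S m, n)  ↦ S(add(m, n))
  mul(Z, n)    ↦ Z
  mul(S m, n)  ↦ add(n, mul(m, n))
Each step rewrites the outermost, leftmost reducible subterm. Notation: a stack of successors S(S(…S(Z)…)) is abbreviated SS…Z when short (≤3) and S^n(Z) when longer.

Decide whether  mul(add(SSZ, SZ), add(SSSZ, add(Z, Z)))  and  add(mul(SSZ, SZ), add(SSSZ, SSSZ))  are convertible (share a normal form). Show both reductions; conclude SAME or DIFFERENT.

Term A:
  start: mul(add(SSZ, SZ), add(SSSZ, add(Z, Z)))
  →1  mul(S(add(SZ, SZ)), add(SSSZ, add(Z, Z)))
  →2  add(add(SSSZ, add(Z, Z)), mul(add(SZ, SZ), add(SSSZ, add(Z, Z))))
  →3  add(S(add(SSZ, add(Z, Z))), mul(add(SZ, SZ), add(SSSZ, add(Z, Z))))
  →4  S(add(add(SSZ, add(Z, Z)), mul(add(SZ, SZ), add(SSSZ, add(Z, Z)))))
  →5  S(add(S(add(SZ, add(Z, Z))), mul(add(SZ, SZ), add(SSSZ, add(Z, Z)))))
  →6  S(S(add(add(SZ, add(Z, Z)), mul(add(SZ, SZ), add(SSSZ, add(Z, Z))))))
  →7  S(S(add(S(add(Z, add(Z, Z))), mul(add(SZ, SZ), add(SSSZ, add(Z, Z))))))
  →8  S(S(S(add(add(Z, add(Z, Z)), mul(add(SZ, SZ), add(SSSZ, add(Z, Z)))))))
  →9  S(S(S(add(add(Z, Z), mul(add(SZ, SZ), add(SSSZ, add(Z, Z)))))))
  →10  S(S(S(add(Z, mul(add(SZ, SZ), add(SSSZ, add(Z, Z)))))))
  →11  S(S(S(mul(add(SZ, SZ), add(SSSZ, add(Z, Z))))))
  →12  S(S(S(mul(S(add(Z, SZ)), add(SSSZ, add(Z, Z))))))
  →13  S(S(S(add(add(SSSZ, add(Z, Z)), mul(add(Z, SZ), add(SSSZ, add(Z, Z)))))))
  →14  S(S(S(add(S(add(SSZ, add(Z, Z))), mul(add(Z, SZ), add(SSSZ, add(Z, Z)))))))
  →15  S(S(S(S(add(add(SSZ, add(Z, Z)), mul(add(Z, SZ), add(SSSZ, add(Z, Z))))))))
  →16  S(S(S(S(add(S(add(SZ, add(Z, Z))), mul(add(Z, SZ), add(SSSZ, add(Z, Z))))))))
  →17  S(S(S(S(S(add(add(SZ, add(Z, Z)), mul(add(Z, SZ), add(SSSZ, add(Z, Z)))))))))
  →18  S(S(S(S(S(add(S(add(Z, add(Z, Z))), mul(add(Z, SZ), add(SSSZ, add(Z, Z)))))))))
  →19  S(S(S(S(S(S(add(add(Z, add(Z, Z)), mul(add(Z, SZ), add(SSSZ, add(Z, Z))))))))))
  →20  S(S(S(S(S(S(add(add(Z, Z), mul(add(Z, SZ), add(SSSZ, add(Z, Z))))))))))
  →21  S(S(S(S(S(S(add(Z, mul(add(Z, SZ), add(SSSZ, add(Z, Z))))))))))
  →22  S(S(S(S(S(S(mul(add(Z, SZ), add(SSSZ, add(Z, Z)))))))))
  →23  S(S(S(S(S(S(mul(SZ, add(SSSZ, add(Z, Z)))))))))
  →24  S(S(S(S(S(S(add(add(SSSZ, add(Z, Z)), mul(Z, add(SSSZ, add(Z, Z))))))))))
  →25  S(S(S(S(S(S(add(S(add(SSZ, add(Z, Z))), mul(Z, add(SSSZ, add(Z, Z))))))))))
  →26  S(S(S(S(S(S(S(add(add(SSZ, add(Z, Z)), mul(Z, add(SSSZ, add(Z, Z)))))))))))
  →27  S(S(S(S(S(S(S(add(S(add(SZ, add(Z, Z))), mul(Z, add(SSSZ, add(Z, Z)))))))))))
  →28  S(S(S(S(S(S(S(S(add(add(SZ, add(Z, Z)), mul(Z, add(SSSZ, add(Z, Z))))))))))))
  →29  S(S(S(S(S(S(S(S(add(S(add(Z, add(Z, Z))), mul(Z, add(SSSZ, add(Z, Z))))))))))))
  →30  S(S(S(S(S(S(S(S(S(add(add(Z, add(Z, Z)), mul(Z, add(SSSZ, add(Z, Z)))))))))))))
  →31  S(S(S(S(S(S(S(S(S(add(add(Z, Z), mul(Z, add(SSSZ, add(Z, Z)))))))))))))
  →32  S(S(S(S(S(S(S(S(S(add(Z, mul(Z, add(SSSZ, add(Z, Z)))))))))))))
  →33  S(S(S(S(S(S(S(S(S(mul(Z, add(SSSZ, add(Z, Z))))))))))))
  →34  S^9(Z)

Term B:
  start: add(mul(SSZ, SZ), add(SSSZ, SSSZ))
  →1  add(add(SZ, mul(SZ, SZ)), add(SSSZ, SSSZ))
  →2  add(S(add(Z, mul(SZ, SZ))), add(SSSZ, SSSZ))
  →3  S(add(add(Z, mul(SZ, SZ)), add(SSSZ, SSSZ)))
  →4  S(add(mul(SZ, SZ), add(SSSZ, SSSZ)))
  →5  S(add(add(SZ, mul(Z, SZ)), add(SSSZ, SSSZ)))
  →6  S(add(S(add(Z, mul(Z, SZ))), add(SSSZ, SSSZ)))
  →7  S(S(add(add(Z, mul(Z, SZ)), add(SSSZ, SSSZ))))
  →8  S(S(add(mul(Z, SZ), add(SSSZ, SSSZ))))
  →9  S(S(add(Z, add(SSSZ, SSSZ))))
  →10  S(S(add(SSSZ, SSSZ)))
  →11  S(S(S(add(SSZ, SSSZ))))
  →12  S(S(S(S(add(SZ, SSSZ)))))
  →13  S(S(S(S(S(add(Z, SSSZ))))))
  →14  S^8(Z)

Answer: DIFFERENT — A ⇓ S^9(Z), B ⇓ S^8(Z)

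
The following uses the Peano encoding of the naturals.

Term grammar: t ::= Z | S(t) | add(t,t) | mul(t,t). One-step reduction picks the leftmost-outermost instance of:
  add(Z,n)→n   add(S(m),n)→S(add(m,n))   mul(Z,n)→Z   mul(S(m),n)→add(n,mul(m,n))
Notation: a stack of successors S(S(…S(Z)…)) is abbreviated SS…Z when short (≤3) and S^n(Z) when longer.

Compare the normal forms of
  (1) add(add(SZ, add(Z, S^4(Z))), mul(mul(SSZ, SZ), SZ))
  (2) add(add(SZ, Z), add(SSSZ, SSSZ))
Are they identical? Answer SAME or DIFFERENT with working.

Answer: SAME — A ⇓ S^7(Z), B ⇓ S^7(Z)

Reduction:
Term A:
  start: add(add(SZ, add(Z, S^4(Z))), mul(mul(SSZ, SZ), SZ))
  →1  add(S(add(Z, add(Z, S^4(Z)))), mul(mul(SSZ, SZ), SZ))
  →2  S(add(add(Z, add(Z, S^4(Z))), mul(mul(SSZ, SZ), SZ)))
  →3  S(add(add(Z, S^4(Z)), mul(mul(SSZ, SZ), SZ)))
  →4  S(add(S^4(Z), mul(mul(SSZ, SZ), SZ)))
  →5  S(S(add(SSSZ, mul(mul(SSZ, SZ), SZ))))
  →6  S(S(S(add(SSZ, mul(mul(SSZ, SZ), SZ)))))
  →7  S(S(S(S(add(SZ, mul(mul(SSZ, SZ), SZ))))))
  →8  S(S(S(S(S(add(Z, mul(mul(SSZ, SZ), SZ)))))))
  →9  S(S(S(S(S(mul(mul(SSZ, SZ), SZ))))))
  →10  S(S(S(S(S(mul(add(SZ, mul(SZ, SZ)), SZ))))))
  →11  S(S(S(S(S(mul(S(add(Z, mul(SZ, SZ))), SZ))))))
  →12  S(S(S(S(S(add(SZ, mul(add(Z, mul(SZ, SZ)), SZ)))))))
  →13  S(S(S(S(S(S(add(Z, mul(add(Z, mul(SZ, SZ)), SZ))))))))
  →14  S(S(S(S(S(S(mul(add(Z, mul(SZ, SZ)), SZ)))))))
  →15  S(S(S(S(S(S(mul(mul(SZ, SZ), SZ)))))))
  →16  S(S(S(S(S(S(mul(add(SZ, mul(Z, SZ)), SZ)))))))
  →17  S(S(S(S(S(S(mul(S(add(Z, mul(Z, SZ))), SZ)))))))
  →18  S(S(S(S(S(S(add(SZ, mul(add(Z, mul(Z, SZ)), SZ))))))))
  →19  S(S(S(S(S(S(S(add(Z, mul(add(Z, mul(Z, SZ)), SZ)))))))))
  →20  S(S(S(S(S(S(S(mul(add(Z, mul(Z, SZ)), SZ))))))))
  →21  S(S(S(S(S(S(S(mul(mul(Z, SZ), SZ))))))))
  →22  S(S(S(S(S(S(S(mul(Z, SZ))))))))
  →23  S^7(Z)

Term B:
  start: add(add(SZ, Z), add(SSSZ, SSSZ))
  →1  add(S(add(Z, Z)), add(SSSZ, SSSZ))
  →2  S(add(add(Z, Z), add(SSSZ, SSSZ)))
  →3  S(add(Z, add(SSSZ, SSSZ)))
  →4  S(add(SSSZ, SSSZ))
  →5  S(S(add(SSZ, SSSZ)))
  →6  S(S(S(add(SZ, SSSZ))))
  →7  S(S(S(S(add(Z, SSSZ)))))
  →8  S^7(Z)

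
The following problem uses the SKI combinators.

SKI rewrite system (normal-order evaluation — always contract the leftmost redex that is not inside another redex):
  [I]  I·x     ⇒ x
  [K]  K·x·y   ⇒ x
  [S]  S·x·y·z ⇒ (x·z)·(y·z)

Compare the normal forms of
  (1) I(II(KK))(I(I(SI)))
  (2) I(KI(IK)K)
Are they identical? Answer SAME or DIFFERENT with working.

Answer: SAME — A ⇓ K, B ⇓ K

Derivation:
Term A:
  start: I(II(KK))(I(I(SI)))
  →1  II(KK)(I(I(SI)))
  →2  I(KK)(I(I(SI)))
  →3  KK(I(I(SI)))
  →4  K

Term B:
  start: I(KI(IK)K)
  →1  KI(IK)K
  →2  IK
  →3  K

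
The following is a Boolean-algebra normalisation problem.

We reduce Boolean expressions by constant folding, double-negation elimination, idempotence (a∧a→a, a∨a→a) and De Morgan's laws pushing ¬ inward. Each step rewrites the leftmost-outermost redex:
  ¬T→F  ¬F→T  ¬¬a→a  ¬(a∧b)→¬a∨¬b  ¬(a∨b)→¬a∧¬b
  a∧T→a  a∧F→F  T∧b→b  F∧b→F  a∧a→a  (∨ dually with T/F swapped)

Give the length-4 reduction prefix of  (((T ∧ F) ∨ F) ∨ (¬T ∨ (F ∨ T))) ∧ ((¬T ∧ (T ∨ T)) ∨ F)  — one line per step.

Answer: after 4 steps: (F ∨ (F ∨ T)) ∧ ((¬T ∧ (T ∨ T)) ∨ F)

Reduction:
  start: (((T ∧ F) ∨ F) ∨ (¬T ∨ (F ∨ T))) ∧ ((¬T ∧ (T ∨ T)) ∨ F)
  step 1: ((T ∧ F) ∨ (¬T ∨ (F ∨ T))) ∧ ((¬T ∧ (T ∨ T)) ∨ F)
  step 2: (F ∨ (¬T ∨ (F ∨ T))) ∧ ((¬T ∧ (T ∨ T)) ∨ F)
  step 3: (¬T ∨ (F ∨ T)) ∧ ((¬T ∧ (T ∨ T)) ∨ F)
  step 4: (F ∨ (F ∨ T)) ∧ ((¬T ∧ (T ∨ T)) ∨ F)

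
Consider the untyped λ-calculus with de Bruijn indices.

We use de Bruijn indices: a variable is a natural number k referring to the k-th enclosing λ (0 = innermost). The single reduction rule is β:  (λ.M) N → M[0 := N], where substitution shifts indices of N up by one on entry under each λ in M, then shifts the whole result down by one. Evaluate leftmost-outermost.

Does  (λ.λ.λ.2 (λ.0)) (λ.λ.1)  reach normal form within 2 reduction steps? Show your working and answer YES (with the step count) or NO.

  start: (λ.λ.λ.2 (λ.0)) (λ.λ.1)
  [1] λ.λ.(λ.λ.1) (λ.0)
  [2] λ.λ.λ.λ.0

Answer: YES — reaches normal form λ.λ.λ.λ.0 in 2 ≤ 2 steps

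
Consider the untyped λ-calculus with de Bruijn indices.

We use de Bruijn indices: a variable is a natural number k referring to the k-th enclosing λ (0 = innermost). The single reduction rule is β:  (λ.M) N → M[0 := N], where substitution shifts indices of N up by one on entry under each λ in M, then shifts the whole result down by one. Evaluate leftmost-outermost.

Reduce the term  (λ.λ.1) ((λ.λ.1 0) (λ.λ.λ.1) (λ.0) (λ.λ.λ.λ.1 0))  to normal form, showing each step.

Answer: normal form = λ.λ.λ.λ.λ.λ.1 0  (in 5 steps)

Derivation:
  start: (λ.λ.1) ((λ.λ.1 0) (λ.λ.λ.1) (λ.0) (λ.λ.λ.λ.1 0))
  →1  λ.(λ.λ.1 0) (λ.λ.λ.1) (λ.0) (λ.λ.λ.λ.1 0)
  →2  λ.(λ.(λ.λ.λ.1) 0) (λ.0) (λ.λ.λ.λ.1 0)
  →3  λ.(λ.λ.λ.1) (λ.0) (λ.λ.λ.λ.1 0)
  →4  λ.(λ.λ.1) (λ.λ.λ.λ.1 0)
  →5  λ.λ.λ.λ.λ.λ.1 0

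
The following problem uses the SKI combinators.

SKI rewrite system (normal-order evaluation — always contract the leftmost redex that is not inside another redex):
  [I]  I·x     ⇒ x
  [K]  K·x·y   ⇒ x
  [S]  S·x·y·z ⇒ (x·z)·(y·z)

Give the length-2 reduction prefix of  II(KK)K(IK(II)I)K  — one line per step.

Answer: after 2 steps: KKK(IK(II)I)K

Reduction:
  start: II(KK)K(IK(II)I)K
  [1] I(KK)K(IK(II)I)K
  [2] KKK(IK(II)I)K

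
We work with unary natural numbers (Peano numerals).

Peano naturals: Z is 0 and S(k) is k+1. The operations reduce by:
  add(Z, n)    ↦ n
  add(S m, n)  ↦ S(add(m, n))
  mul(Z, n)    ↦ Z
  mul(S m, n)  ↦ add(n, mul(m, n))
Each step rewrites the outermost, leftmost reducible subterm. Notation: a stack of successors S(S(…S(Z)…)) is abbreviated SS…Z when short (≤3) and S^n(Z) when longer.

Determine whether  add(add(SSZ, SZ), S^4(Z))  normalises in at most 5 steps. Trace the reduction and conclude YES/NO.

  start: add(add(SSZ, SZ), S^4(Z))
  →1  add(S(add(SZ, SZ)), S^4(Z))
  →2  S(add(add(SZ, SZ), S^4(Z)))
  →3  S(add(S(add(Z, SZ)), S^4(Z)))
  →4  S(S(add(add(Z, SZ), S^4(Z))))
  →5  S(S(add(SZ, S^4(Z))))

Answer: NO — after 5 steps the term is S(S(add(SZ, S^4(Z)))), not yet normal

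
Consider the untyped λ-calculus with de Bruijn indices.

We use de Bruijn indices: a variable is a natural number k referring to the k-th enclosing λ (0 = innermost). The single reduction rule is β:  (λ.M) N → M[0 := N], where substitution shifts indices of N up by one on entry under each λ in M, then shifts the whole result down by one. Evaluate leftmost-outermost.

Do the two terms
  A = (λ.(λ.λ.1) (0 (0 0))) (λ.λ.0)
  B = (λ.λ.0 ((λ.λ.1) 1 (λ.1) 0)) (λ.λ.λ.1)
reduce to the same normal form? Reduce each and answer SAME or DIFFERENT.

Term A:
  start: (λ.(λ.λ.1) (0 (0 0))) (λ.λ.0)
  →1  (λ.λ.1) ((λ.λ.0) ((λ.λ.0) (λ.λ.0)))
  →2  λ.(λ.λ.0) ((λ.λ.0) (λ.λ.0))
  →3  λ.λ.0

Term B:
  start: (λ.λ.0 ((λ.λ.1) 1 (λ.1) 0)) (λ.λ.λ.1)
  →1  λ.0 ((λ.λ.1) (λ.λ.λ.1) (λ.1) 0)
  →2  λ.0 ((λ.λ.λ.λ.1) (λ.1) 0)
  →3  λ.0 ((λ.λ.λ.1) 0)
  →4  λ.0 (λ.λ.1)

Answer: DIFFERENT — A ⇓ λ.λ.0, B ⇓ λ.0 (λ.λ.1)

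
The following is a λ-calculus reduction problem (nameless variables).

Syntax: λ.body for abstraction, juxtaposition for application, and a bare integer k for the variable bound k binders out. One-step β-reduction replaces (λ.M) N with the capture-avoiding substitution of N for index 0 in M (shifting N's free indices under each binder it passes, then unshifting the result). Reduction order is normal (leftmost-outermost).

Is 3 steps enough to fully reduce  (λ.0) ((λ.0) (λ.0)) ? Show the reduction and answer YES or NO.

Answer: YES — reaches normal form λ.0 in 2 ≤ 3 steps

Reduction:
  start: (λ.0) ((λ.0) (λ.0))
  [1] (λ.0) (λ.0)
  [2] λ.0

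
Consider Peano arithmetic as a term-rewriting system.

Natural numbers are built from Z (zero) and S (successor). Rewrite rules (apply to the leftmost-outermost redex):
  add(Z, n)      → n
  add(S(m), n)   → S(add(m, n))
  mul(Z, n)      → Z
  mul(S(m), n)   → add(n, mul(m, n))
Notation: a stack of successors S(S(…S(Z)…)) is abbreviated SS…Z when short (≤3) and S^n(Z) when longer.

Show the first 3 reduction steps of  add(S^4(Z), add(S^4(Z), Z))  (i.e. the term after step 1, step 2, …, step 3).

  start: add(S^4(Z), add(S^4(Z), Z))
  →1  S(add(SSSZ, add(S^4(Z), Z)))
  →2  S(S(add(SSZ, add(S^4(Z), Z))))
  →3  S(S(S(add(SZ, add(S^4(Z), Z)))))

Answer: after 3 steps: S(S(S(add(SZ, add(S^4(Z), Z)))))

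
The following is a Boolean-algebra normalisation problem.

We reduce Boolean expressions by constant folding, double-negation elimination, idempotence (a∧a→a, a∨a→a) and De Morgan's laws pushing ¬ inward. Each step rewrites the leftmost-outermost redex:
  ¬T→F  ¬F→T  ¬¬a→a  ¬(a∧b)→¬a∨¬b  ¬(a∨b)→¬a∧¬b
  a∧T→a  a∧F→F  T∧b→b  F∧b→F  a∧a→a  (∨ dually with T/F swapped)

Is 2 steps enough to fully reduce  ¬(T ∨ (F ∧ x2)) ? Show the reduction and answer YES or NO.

  start: ¬(T ∨ (F ∧ x2))
  [1] ¬T ∧ ¬(F ∧ x2)
  [2] F ∧ ¬(F ∧ x2)

Answer: NO — after 2 steps the term is F ∧ ¬(F ∧ x2), not yet normal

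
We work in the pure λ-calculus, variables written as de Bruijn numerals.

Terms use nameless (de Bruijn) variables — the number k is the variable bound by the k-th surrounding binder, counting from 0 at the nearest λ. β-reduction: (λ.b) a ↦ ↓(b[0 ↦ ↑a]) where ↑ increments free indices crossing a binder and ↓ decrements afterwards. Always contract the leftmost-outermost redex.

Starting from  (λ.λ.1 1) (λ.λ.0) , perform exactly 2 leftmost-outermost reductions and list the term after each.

Answer: after 2 steps: λ.λ.0

Reduction:
  start: (λ.λ.1 1) (λ.λ.0)
  [1] λ.(λ.λ.0) (λ.λ.0)
  [2] λ.λ.0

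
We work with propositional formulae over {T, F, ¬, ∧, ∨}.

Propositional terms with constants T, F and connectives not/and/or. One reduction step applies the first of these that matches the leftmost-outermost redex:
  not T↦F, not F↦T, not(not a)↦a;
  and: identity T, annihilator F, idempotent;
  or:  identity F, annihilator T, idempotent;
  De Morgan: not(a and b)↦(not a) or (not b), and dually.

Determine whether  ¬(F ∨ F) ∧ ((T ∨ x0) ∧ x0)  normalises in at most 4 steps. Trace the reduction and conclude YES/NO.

  start: ¬(F ∨ F) ∧ ((T ∨ x0) ∧ x0)
  →1  (¬F ∧ ¬F) ∧ ((T ∨ x0) ∧ x0)
  →2  ¬F ∧ ((T ∨ x0) ∧ x0)
  →3  T ∧ ((T ∨ x0) ∧ x0)
  →4  (T ∨ x0) ∧ x0

Answer: NO — after 4 steps the term is (T ∨ x0) ∧ x0, not yet normal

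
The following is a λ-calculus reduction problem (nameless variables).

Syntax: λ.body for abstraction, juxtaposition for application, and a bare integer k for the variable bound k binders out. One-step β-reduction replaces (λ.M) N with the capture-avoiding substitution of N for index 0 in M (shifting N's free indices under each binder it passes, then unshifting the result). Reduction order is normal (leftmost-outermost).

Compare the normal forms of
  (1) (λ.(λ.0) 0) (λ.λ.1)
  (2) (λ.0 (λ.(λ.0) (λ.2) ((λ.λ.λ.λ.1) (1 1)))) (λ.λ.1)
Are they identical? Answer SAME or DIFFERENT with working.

Term A:
  start: (λ.(λ.0) 0) (λ.λ.1)
  →1  (λ.0) (λ.λ.1)
  →2  λ.λ.1

Term B:
  start: (λ.0 (λ.(λ.0) (λ.2) ((λ.λ.λ.λ.1) (1 1)))) (λ.λ.1)
  →1  (λ.λ.1) (λ.(λ.0) (λ.λ.λ.1) ((λ.λ.λ.λ.1) ((λ.λ.1) (λ.λ.1))))
  →2  λ.λ.(λ.0) (λ.λ.λ.1) ((λ.λ.λ.λ.1) ((λ.λ.1) (λ.λ.1)))
  →3  λ.λ.(λ.λ.λ.1) ((λ.λ.λ.λ.1) ((λ.λ.1) (λ.λ.1)))
  →4  λ.λ.λ.λ.1

Answer: DIFFERENT — A ⇓ λ.λ.1, B ⇓ λ.λ.λ.λ.1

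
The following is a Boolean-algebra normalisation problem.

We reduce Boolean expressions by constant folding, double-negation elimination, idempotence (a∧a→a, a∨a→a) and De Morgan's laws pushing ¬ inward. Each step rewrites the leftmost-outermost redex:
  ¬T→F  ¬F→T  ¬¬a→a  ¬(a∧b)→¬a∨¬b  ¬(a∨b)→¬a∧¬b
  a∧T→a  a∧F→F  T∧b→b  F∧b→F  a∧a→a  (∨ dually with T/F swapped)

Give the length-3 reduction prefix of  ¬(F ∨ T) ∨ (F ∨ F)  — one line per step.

Answer: after 3 steps: ¬T ∨ (F ∨ F)

Working:
  start: ¬(F ∨ T) ∨ (F ∨ F)
  →1  (¬F ∧ ¬T) ∨ (F ∨ F)
  →2  (T ∧ ¬T) ∨ (F ∨ F)
  →3  ¬T ∨ (F ∨ F)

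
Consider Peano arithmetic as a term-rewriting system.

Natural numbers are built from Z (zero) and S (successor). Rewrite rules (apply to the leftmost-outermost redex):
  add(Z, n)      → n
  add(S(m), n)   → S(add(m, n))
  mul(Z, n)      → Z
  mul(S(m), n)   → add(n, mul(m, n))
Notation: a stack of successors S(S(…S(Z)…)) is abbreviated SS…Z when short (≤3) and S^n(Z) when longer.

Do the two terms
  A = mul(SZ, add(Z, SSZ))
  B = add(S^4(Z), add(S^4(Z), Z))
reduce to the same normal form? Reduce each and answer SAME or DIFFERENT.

Term A:
  start: mul(SZ, add(Z, SSZ))
  [1] add(add(Z, SSZ), mul(Z, add(Z, SSZ)))
  [2] add(SSZ, mul(Z, add(Z, SSZ)))
  [3] S(add(SZ, mul(Z, add(Z, SSZ))))
  [4] S(S(add(Z, mul(Z, add(Z, SSZ)))))
  [5] S(S(mul(Z, add(Z, SSZ))))
  [6] SSZ

Term B:
  start: add(S^4(Z), add(S^4(Z), Z))
  [1] S(add(SSSZ, add(S^4(Z), Z)))
  [2] S(S(add(SSZ, add(S^4(Z), Z))))
  [3] S(S(S(add(SZ, add(S^4(Z), Z)))))
  [4] S(S(S(S(add(Z, add(S^4(Z), Z))))))
  [5] S(S(S(S(add(S^4(Z), Z)))))
  [6] S(S(S(S(S(add(SSSZ, Z))))))
  [7] S(S(S(S(S(S(add(SSZ, Z)))))))
  [8] S(S(S(S(S(S(S(add(SZ, Z))))))))
  [9] S(S(S(S(S(S(S(S(add(Z, Z)))))))))
  [10] S^8(Z)

Answer: DIFFERENT — A ⇓ SSZ, B ⇓ S^8(Z)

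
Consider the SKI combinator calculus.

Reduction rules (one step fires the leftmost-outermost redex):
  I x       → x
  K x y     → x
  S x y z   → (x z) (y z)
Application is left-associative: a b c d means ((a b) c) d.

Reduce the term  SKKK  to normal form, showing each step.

Answer: normal form = K  (in 2 steps)

Reduction:
  start: SKKK
  step 1: KK(KK)
  step 2: K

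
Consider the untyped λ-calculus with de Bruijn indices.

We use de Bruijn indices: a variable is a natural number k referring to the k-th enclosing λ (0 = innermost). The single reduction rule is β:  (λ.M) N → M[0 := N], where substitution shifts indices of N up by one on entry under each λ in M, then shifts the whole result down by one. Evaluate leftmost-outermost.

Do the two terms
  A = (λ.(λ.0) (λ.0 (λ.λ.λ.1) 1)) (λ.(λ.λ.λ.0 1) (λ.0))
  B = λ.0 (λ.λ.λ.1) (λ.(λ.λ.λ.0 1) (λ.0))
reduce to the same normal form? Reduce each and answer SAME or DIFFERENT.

Answer: SAME — A ⇓ λ.0 (λ.λ.λ.1) (λ.λ.λ.0 1), B ⇓ λ.0 (λ.λ.λ.1) (λ.λ.λ.0 1)

Reduction:
Term A:
  start: (λ.(λ.0) (λ.0 (λ.λ.λ.1) 1)) (λ.(λ.λ.λ.0 1) (λ.0))
  [1] (λ.0) (λ.0 (λ.λ.λ.1) (λ.(λ.λ.λ.0 1) (λ.0)))
  [2] λ.0 (λ.λ.λ.1) (λ.(λ.λ.λ.0 1) (λ.0))
  [3] λ.0 (λ.λ.λ.1) (λ.λ.λ.0 1)

Term B:
  start: λ.0 (λ.λ.λ.1) (λ.(λ.λ.λ.0 1) (λ.0))
  [1] λ.0 (λ.λ.λ.1) (λ.λ.λ.0 1)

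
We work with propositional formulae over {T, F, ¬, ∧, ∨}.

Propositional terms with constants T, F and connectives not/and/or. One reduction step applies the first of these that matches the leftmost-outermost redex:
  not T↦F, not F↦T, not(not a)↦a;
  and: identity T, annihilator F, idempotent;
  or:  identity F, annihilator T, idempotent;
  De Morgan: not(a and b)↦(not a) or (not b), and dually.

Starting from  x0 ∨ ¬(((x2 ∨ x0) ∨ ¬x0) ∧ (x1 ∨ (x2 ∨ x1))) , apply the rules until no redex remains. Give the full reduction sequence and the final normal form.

  start: x0 ∨ ¬(((x2 ∨ x0) ∨ ¬x0) ∧ (x1 ∨ (x2 ∨ x1)))
  →1  x0 ∨ (¬((x2 ∨ x0) ∨ ¬x0) ∨ ¬(x1 ∨ (x2 ∨ x1)))
  →2  x0 ∨ ((¬(x2 ∨ x0) ∧ ¬¬x0) ∨ ¬(x1 ∨ (x2 ∨ x1)))
  →3  x0 ∨ (((¬x2 ∧ ¬x0) ∧ ¬¬x0) ∨ ¬(x1 ∨ (x2 ∨ x1)))
  →4  x0 ∨ (((¬x2 ∧ ¬x0) ∧ x0) ∨ ¬(x1 ∨ (x2 ∨ x1)))
  →5  x0 ∨ (((¬x2 ∧ ¬x0) ∧ x0) ∨ (¬x1 ∧ ¬(x2 ∨ x1)))
  →6  x0 ∨ (((¬x2 ∧ ¬x0) ∧ x0) ∨ (¬x1 ∧ (¬x2 ∧ ¬x1)))

Answer: normal form = x0 ∨ (((¬x2 ∧ ¬x0) ∧ x0) ∨ (¬x1 ∧ (¬x2 ∧ ¬x1)))  (in 6 steps)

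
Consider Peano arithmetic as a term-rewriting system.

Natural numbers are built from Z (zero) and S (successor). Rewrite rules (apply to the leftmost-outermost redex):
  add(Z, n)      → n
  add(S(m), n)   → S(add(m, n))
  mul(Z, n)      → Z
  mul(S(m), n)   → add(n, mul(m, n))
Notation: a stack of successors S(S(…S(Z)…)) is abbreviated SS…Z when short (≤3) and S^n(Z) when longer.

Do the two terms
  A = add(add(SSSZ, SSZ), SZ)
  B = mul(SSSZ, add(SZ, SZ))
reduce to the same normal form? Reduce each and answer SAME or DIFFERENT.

Term A:
  start: add(add(SSSZ, SSZ), SZ)
  [1] add(S(add(SSZ, SSZ)), SZ)
  [2] S(add(add(SSZ, SSZ), SZ))
  [3] S(add(S(add(SZ, SSZ)), SZ))
  [4] S(S(add(add(SZ, SSZ), SZ)))
  [5] S(S(add(S(add(Z, SSZ)), SZ)))
  [6] S(S(S(add(add(Z, SSZ), SZ))))
  [7] S(S(S(add(SSZ, SZ))))
  [8] S(S(S(S(add(SZ, SZ)))))
  [9] S(S(S(S(S(add(Z, SZ))))))
  [10] S^6(Z)

Term B:
  start: mul(SSSZ, add(SZ, SZ))
  [1] add(add(SZ, SZ), mul(SSZ, add(SZ, SZ)))
  [2] add(S(add(Z, SZ)), mul(SSZ, add(SZ, SZ)))
  [3] S(add(add(Z, SZ), mul(SSZ, add(SZ, SZ))))
  [4] S(add(SZ, mul(SSZ, add(SZ, SZ))))
  [5] S(S(add(Z, mul(SSZ, add(SZ, SZ)))))
  [6] S(S(mul(SSZ, add(SZ, SZ))))
  [7] S(S(add(add(SZ, SZ), mul(SZ, add(SZ, SZ)))))
  [8] S(S(add(S(add(Z, SZ)), mul(SZ, add(SZ, SZ)))))
  [9] S(S(S(add(add(Z, SZ), mul(SZ, add(SZ, SZ))))))
  [10] S(S(S(add(SZ, mul(SZ, add(SZ, SZ))))))
  [11] S(S(S(S(add(Z, mul(SZ, add(SZ, SZ)))))))
  [12] S(S(S(S(mul(SZ, add(SZ, SZ))))))
  [13] S(S(S(S(add(add(SZ, SZ), mul(Z, add(SZ, SZ)))))))
  [14] S(S(S(S(add(S(add(Z, SZ)), mul(Z, add(SZ, SZ)))))))
  [15] S(S(S(S(S(add(add(Z, SZ), mul(Z, add(SZ, SZ))))))))
  [16] S(S(S(S(S(add(SZ, mul(Z, add(SZ, SZ))))))))
  [17] S(S(S(S(S(S(add(Z, mul(Z, add(SZ, SZ)))))))))
  [18] S(S(S(S(S(S(mul(Z, add(SZ, SZ))))))))
  [19] S^6(Z)

Answer: SAME — A ⇓ S^6(Z), B ⇓ S^6(Z)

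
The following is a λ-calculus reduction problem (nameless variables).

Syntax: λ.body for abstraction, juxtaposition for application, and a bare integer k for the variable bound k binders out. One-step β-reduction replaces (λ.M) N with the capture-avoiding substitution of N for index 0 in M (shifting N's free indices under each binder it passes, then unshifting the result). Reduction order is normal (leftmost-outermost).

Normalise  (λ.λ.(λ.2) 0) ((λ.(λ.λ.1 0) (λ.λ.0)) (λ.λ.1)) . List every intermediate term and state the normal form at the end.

Answer: normal form = λ.λ.λ.0  (in 5 steps)

Reduction:
  start: (λ.λ.(λ.2) 0) ((λ.(λ.λ.1 0) (λ.λ.0)) (λ.λ.1))
  [1] λ.(λ.(λ.(λ.λ.1 0) (λ.λ.0)) (λ.λ.1)) 0
  [2] λ.(λ.(λ.λ.1 0) (λ.λ.0)) (λ.λ.1)
  [3] λ.(λ.λ.1 0) (λ.λ.0)
  [4] λ.λ.(λ.λ.0) 0
  [5] λ.λ.λ.0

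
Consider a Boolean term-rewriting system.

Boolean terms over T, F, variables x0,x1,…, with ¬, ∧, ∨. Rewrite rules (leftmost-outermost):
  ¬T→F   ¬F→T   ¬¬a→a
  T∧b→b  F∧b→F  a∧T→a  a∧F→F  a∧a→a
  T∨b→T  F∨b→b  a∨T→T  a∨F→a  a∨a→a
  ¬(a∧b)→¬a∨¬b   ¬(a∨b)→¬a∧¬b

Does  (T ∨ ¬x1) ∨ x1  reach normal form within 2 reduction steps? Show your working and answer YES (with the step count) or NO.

  start: (T ∨ ¬x1) ∨ x1
  step 1: T ∨ x1
  step 2: T

Answer: YES — reaches normal form T in 2 ≤ 2 steps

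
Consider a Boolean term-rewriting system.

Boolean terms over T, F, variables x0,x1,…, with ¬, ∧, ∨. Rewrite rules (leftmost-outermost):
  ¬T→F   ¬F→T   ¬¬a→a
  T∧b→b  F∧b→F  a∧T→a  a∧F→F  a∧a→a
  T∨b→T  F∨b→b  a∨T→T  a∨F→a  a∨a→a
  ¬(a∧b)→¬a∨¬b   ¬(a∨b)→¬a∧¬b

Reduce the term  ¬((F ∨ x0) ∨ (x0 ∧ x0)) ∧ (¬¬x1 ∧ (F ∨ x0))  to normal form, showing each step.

Answer: normal form = ¬x0 ∧ (x1 ∧ x0)  (in 9 steps)

Reduction:
  start: ¬((F ∨ x0) ∨ (x0 ∧ x0)) ∧ (¬¬x1 ∧ (F ∨ x0))
  →1  (¬(F ∨ x0) ∧ ¬(x0 ∧ x0)) ∧ (¬¬x1 ∧ (F ∨ x0))
  →2  ((¬F ∧ ¬x0) ∧ ¬(x0 ∧ x0)) ∧ (¬¬x1 ∧ (F ∨ x0))
  →3  ((T ∧ ¬x0) ∧ ¬(x0 ∧ x0)) ∧ (¬¬x1 ∧ (F ∨ x0))
  →4  (¬x0 ∧ ¬(x0 ∧ x0)) ∧ (¬¬x1 ∧ (F ∨ x0))
  →5  (¬x0 ∧ (¬x0 ∨ ¬x0)) ∧ (¬¬x1 ∧ (F ∨ x0))
  →6  (¬x0 ∧ ¬x0) ∧ (¬¬x1 ∧ (F ∨ x0))
  →7  ¬x0 ∧ (¬¬x1 ∧ (F ∨ x0))
  →8  ¬x0 ∧ (x1 ∧ (F ∨ x0))
  →9  ¬x0 ∧ (x1 ∧ x0)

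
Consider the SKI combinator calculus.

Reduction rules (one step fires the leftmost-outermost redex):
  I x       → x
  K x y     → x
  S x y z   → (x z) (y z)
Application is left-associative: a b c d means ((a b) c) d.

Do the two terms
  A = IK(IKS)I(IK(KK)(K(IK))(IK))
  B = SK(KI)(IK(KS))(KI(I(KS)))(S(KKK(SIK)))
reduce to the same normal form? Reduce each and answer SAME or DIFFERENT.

Answer: SAME — A ⇓ S, B ⇓ S

Derivation:
Term A:
  start: IK(IKS)I(IK(KK)(K(IK))(IK))
  [1] K(IKS)I(IK(KK)(K(IK))(IK))
  [2] IKS(IK(KK)(K(IK))(IK))
  [3] KS(IK(KK)(K(IK))(IK))
  [4] S

Term B:
  start: SK(KI)(IK(KS))(KI(I(KS)))(S(KKK(SIK)))
  [1] K(IK(KS))(KI(IK(KS)))(KI(I(KS)))(S(KKK(SIK)))
  [2] IK(KS)(KI(I(KS)))(S(KKK(SIK)))
  [3] K(KS)(KI(I(KS)))(S(KKK(SIK)))
  [4] KS(S(KKK(SIK)))
  [5] S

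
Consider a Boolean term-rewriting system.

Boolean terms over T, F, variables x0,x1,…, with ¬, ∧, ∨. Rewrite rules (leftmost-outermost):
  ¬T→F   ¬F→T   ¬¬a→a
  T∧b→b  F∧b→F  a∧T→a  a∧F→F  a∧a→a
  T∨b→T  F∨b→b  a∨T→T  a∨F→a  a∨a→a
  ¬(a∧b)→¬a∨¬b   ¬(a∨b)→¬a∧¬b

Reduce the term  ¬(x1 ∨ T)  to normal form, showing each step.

Answer: normal form = F  (in 3 steps)

Reduction:
  start: ¬(x1 ∨ T)
  →1  ¬x1 ∧ ¬T
  →2  ¬x1 ∧ F
  →3  F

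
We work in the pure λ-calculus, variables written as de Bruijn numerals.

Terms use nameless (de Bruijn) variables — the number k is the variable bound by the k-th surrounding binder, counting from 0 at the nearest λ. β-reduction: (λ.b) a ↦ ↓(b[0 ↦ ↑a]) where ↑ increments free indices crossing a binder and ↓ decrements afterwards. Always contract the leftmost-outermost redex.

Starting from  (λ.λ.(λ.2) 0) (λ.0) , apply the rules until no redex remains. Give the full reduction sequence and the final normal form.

  start: (λ.λ.(λ.2) 0) (λ.0)
  [1] λ.(λ.λ.0) 0
  [2] λ.λ.0

Answer: normal form = λ.λ.0  (in 2 steps)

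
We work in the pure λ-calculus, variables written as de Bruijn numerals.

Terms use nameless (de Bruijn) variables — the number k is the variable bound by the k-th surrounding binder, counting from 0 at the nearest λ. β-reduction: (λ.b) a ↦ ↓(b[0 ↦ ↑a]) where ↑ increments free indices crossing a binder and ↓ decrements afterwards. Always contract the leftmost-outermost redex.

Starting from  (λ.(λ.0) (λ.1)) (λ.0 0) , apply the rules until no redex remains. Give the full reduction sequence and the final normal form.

  start: (λ.(λ.0) (λ.1)) (λ.0 0)
  →1  (λ.0) (λ.λ.0 0)
  →2  λ.λ.0 0

Answer: normal form = λ.λ.0 0  (in 2 steps)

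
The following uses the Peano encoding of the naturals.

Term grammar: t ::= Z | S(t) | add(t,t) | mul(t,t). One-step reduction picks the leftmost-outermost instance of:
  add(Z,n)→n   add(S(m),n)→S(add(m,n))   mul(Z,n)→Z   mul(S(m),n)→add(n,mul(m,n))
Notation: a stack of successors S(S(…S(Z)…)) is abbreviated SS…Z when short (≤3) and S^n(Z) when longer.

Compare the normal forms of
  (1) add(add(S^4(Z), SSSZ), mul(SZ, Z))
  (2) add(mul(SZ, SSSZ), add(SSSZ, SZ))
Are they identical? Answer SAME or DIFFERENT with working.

Answer: SAME — A ⇓ S^7(Z), B ⇓ S^7(Z)

Reduction:
Term A:
  start: add(add(S^4(Z), SSSZ), mul(SZ, Z))
  step 1: add(S(add(SSSZ, SSSZ)), mul(SZ, Z))
  step 2: S(add(add(SSSZ, SSSZ), mul(SZ, Z)))
  step 3: S(add(S(add(SSZ, SSSZ)), mul(SZ, Z)))
  step 4: S(S(add(add(SSZ, SSSZ), mul(SZ, Z))))
  step 5: S(S(add(S(add(SZ, SSSZ)), mul(SZ, Z))))
  step 6: S(S(S(add(add(SZ, SSSZ), mul(SZ, Z)))))
  step 7: S(S(S(add(S(add(Z, SSSZ)), mul(SZ, Z)))))
  step 8: S(S(S(S(add(add(Z, SSSZ), mul(SZ, Z))))))
  step 9: S(S(S(S(add(SSSZ, mul(SZ, Z))))))
  step 10: S(S(S(S(S(add(SSZ, mul(SZ, Z)))))))
  step 11: S(S(S(S(S(S(add(SZ, mul(SZ, Z))))))))
  step 12: S(S(S(S(S(S(S(add(Z, mul(SZ, Z)))))))))
  step 13: S(S(S(S(S(S(S(mul(SZ, Z))))))))
  step 14: S(S(S(S(S(S(S(add(Z, mul(Z, Z)))))))))
  step 15: S(S(S(S(S(S(S(mul(Z, Z))))))))
  step 16: S^7(Z)

Term B:
  start: add(mul(SZ, SSSZ), add(SSSZ, SZ))
  step 1: add(add(SSSZ, mul(Z, SSSZ)), add(SSSZ, SZ))
  step 2: add(S(add(SSZ, mul(Z, SSSZ))), add(SSSZ, SZ))
  step 3: S(add(add(SSZ, mul(Z, SSSZ)), add(SSSZ, SZ)))
  step 4: S(add(S(add(SZ, mul(Z, SSSZ))), add(SSSZ, SZ)))
  step 5: S(S(add(add(SZ, mul(Z, SSSZ)), add(SSSZ, SZ))))
  step 6: S(S(add(S(add(Z, mul(Z, SSSZ))), add(SSSZ, SZ))))
  step 7: S(S(S(add(add(Z, mul(Z, SSSZ)), add(SSSZ, SZ)))))
  step 8: S(S(S(add(mul(Z, SSSZ), add(SSSZ, SZ)))))
  step 9: S(S(S(add(Z, add(SSSZ, SZ)))))
  step 10: S(S(S(add(SSSZ, SZ))))
  step 11: S(S(S(S(add(SSZ, SZ)))))
  step 12: S(S(S(S(S(add(SZ, SZ))))))
  step 13: S(S(S(S(S(S(add(Z, SZ)))))))
  step 14: S^7(Z)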